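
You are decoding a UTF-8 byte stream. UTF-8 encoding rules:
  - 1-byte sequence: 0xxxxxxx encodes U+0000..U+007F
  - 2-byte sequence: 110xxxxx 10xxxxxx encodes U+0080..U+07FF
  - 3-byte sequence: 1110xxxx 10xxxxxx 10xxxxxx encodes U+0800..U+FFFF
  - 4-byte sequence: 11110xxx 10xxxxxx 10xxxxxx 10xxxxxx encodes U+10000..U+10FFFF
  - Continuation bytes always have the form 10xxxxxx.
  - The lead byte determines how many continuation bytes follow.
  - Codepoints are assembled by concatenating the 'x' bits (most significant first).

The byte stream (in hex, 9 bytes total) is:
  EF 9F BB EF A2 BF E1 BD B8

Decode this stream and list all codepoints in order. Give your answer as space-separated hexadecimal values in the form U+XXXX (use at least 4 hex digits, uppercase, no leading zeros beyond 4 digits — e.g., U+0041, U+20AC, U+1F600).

Answer: U+F7FB U+F8BF U+1F78

Derivation:
Byte[0]=EF: 3-byte lead, need 2 cont bytes. acc=0xF
Byte[1]=9F: continuation. acc=(acc<<6)|0x1F=0x3DF
Byte[2]=BB: continuation. acc=(acc<<6)|0x3B=0xF7FB
Completed: cp=U+F7FB (starts at byte 0)
Byte[3]=EF: 3-byte lead, need 2 cont bytes. acc=0xF
Byte[4]=A2: continuation. acc=(acc<<6)|0x22=0x3E2
Byte[5]=BF: continuation. acc=(acc<<6)|0x3F=0xF8BF
Completed: cp=U+F8BF (starts at byte 3)
Byte[6]=E1: 3-byte lead, need 2 cont bytes. acc=0x1
Byte[7]=BD: continuation. acc=(acc<<6)|0x3D=0x7D
Byte[8]=B8: continuation. acc=(acc<<6)|0x38=0x1F78
Completed: cp=U+1F78 (starts at byte 6)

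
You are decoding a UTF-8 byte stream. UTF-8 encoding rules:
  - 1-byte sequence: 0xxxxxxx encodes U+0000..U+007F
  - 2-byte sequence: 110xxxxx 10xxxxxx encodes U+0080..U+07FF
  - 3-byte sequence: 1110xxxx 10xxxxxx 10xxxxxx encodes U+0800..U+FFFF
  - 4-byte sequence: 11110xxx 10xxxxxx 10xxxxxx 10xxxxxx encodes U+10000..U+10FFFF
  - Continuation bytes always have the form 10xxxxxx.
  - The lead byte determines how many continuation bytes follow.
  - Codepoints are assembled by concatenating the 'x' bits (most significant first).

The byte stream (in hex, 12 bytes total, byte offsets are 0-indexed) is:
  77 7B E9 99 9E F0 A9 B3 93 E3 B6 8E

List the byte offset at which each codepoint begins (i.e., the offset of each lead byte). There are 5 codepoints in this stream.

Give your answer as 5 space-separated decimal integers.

Answer: 0 1 2 5 9

Derivation:
Byte[0]=77: 1-byte ASCII. cp=U+0077
Byte[1]=7B: 1-byte ASCII. cp=U+007B
Byte[2]=E9: 3-byte lead, need 2 cont bytes. acc=0x9
Byte[3]=99: continuation. acc=(acc<<6)|0x19=0x259
Byte[4]=9E: continuation. acc=(acc<<6)|0x1E=0x965E
Completed: cp=U+965E (starts at byte 2)
Byte[5]=F0: 4-byte lead, need 3 cont bytes. acc=0x0
Byte[6]=A9: continuation. acc=(acc<<6)|0x29=0x29
Byte[7]=B3: continuation. acc=(acc<<6)|0x33=0xA73
Byte[8]=93: continuation. acc=(acc<<6)|0x13=0x29CD3
Completed: cp=U+29CD3 (starts at byte 5)
Byte[9]=E3: 3-byte lead, need 2 cont bytes. acc=0x3
Byte[10]=B6: continuation. acc=(acc<<6)|0x36=0xF6
Byte[11]=8E: continuation. acc=(acc<<6)|0x0E=0x3D8E
Completed: cp=U+3D8E (starts at byte 9)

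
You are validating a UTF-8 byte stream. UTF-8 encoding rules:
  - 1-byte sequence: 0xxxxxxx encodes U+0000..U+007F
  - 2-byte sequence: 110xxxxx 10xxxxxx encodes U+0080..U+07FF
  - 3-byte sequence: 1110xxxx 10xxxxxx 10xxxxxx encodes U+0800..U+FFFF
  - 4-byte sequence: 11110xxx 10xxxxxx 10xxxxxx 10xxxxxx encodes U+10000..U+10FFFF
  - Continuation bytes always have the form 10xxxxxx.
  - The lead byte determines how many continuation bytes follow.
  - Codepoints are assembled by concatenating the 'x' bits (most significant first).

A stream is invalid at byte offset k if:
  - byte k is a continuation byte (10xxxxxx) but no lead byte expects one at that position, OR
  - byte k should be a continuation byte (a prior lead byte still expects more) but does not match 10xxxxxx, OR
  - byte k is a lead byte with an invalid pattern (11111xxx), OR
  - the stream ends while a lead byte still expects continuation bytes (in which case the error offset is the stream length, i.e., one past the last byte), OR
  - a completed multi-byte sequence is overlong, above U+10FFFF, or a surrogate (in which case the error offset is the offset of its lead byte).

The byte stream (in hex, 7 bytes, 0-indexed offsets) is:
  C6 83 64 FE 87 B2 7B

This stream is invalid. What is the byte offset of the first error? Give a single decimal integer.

Answer: 3

Derivation:
Byte[0]=C6: 2-byte lead, need 1 cont bytes. acc=0x6
Byte[1]=83: continuation. acc=(acc<<6)|0x03=0x183
Completed: cp=U+0183 (starts at byte 0)
Byte[2]=64: 1-byte ASCII. cp=U+0064
Byte[3]=FE: INVALID lead byte (not 0xxx/110x/1110/11110)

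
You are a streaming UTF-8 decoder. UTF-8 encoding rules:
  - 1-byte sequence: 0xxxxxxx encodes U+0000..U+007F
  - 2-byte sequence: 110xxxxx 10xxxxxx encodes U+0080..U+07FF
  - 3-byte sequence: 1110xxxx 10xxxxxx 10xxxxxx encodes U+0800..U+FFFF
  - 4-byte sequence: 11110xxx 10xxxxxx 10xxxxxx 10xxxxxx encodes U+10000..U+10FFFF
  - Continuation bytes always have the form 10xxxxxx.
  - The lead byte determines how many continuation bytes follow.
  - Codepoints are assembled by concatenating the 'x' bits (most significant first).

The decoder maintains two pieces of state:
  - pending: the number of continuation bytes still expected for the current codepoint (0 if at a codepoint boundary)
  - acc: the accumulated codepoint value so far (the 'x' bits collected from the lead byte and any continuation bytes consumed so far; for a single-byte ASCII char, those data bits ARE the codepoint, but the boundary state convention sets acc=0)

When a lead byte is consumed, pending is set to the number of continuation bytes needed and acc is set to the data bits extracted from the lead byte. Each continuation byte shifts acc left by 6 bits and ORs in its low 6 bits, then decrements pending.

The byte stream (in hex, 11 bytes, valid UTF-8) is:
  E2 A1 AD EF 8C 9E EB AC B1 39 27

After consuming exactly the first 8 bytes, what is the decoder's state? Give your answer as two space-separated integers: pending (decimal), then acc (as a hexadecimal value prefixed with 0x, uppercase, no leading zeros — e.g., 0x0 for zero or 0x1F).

Answer: 1 0x2EC

Derivation:
Byte[0]=E2: 3-byte lead. pending=2, acc=0x2
Byte[1]=A1: continuation. acc=(acc<<6)|0x21=0xA1, pending=1
Byte[2]=AD: continuation. acc=(acc<<6)|0x2D=0x286D, pending=0
Byte[3]=EF: 3-byte lead. pending=2, acc=0xF
Byte[4]=8C: continuation. acc=(acc<<6)|0x0C=0x3CC, pending=1
Byte[5]=9E: continuation. acc=(acc<<6)|0x1E=0xF31E, pending=0
Byte[6]=EB: 3-byte lead. pending=2, acc=0xB
Byte[7]=AC: continuation. acc=(acc<<6)|0x2C=0x2EC, pending=1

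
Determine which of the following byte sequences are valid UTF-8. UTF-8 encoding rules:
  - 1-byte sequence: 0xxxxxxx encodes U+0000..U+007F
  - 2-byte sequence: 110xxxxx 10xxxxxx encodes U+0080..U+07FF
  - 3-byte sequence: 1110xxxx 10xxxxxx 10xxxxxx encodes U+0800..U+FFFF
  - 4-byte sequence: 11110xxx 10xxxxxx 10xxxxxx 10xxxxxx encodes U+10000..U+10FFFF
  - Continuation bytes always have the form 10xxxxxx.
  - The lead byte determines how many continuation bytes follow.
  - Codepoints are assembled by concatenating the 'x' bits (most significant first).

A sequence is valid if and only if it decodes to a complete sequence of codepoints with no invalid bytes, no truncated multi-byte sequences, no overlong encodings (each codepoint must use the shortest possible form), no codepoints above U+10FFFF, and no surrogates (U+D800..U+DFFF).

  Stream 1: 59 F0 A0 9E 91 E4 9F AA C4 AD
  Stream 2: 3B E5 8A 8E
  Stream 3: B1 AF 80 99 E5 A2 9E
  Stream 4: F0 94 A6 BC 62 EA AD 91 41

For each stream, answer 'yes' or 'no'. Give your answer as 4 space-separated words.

Answer: yes yes no yes

Derivation:
Stream 1: decodes cleanly. VALID
Stream 2: decodes cleanly. VALID
Stream 3: error at byte offset 0. INVALID
Stream 4: decodes cleanly. VALID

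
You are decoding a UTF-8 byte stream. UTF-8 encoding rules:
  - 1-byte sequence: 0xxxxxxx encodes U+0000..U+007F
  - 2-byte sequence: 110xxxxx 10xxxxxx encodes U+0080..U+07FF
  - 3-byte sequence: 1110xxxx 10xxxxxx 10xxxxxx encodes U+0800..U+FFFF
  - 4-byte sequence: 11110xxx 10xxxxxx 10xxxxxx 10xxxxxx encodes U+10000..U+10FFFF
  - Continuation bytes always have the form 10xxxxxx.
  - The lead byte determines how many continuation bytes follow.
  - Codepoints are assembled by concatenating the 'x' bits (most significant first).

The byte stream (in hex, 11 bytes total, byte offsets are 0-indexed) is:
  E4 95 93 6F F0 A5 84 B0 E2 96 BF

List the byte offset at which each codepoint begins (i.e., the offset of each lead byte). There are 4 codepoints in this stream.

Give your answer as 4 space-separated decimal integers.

Answer: 0 3 4 8

Derivation:
Byte[0]=E4: 3-byte lead, need 2 cont bytes. acc=0x4
Byte[1]=95: continuation. acc=(acc<<6)|0x15=0x115
Byte[2]=93: continuation. acc=(acc<<6)|0x13=0x4553
Completed: cp=U+4553 (starts at byte 0)
Byte[3]=6F: 1-byte ASCII. cp=U+006F
Byte[4]=F0: 4-byte lead, need 3 cont bytes. acc=0x0
Byte[5]=A5: continuation. acc=(acc<<6)|0x25=0x25
Byte[6]=84: continuation. acc=(acc<<6)|0x04=0x944
Byte[7]=B0: continuation. acc=(acc<<6)|0x30=0x25130
Completed: cp=U+25130 (starts at byte 4)
Byte[8]=E2: 3-byte lead, need 2 cont bytes. acc=0x2
Byte[9]=96: continuation. acc=(acc<<6)|0x16=0x96
Byte[10]=BF: continuation. acc=(acc<<6)|0x3F=0x25BF
Completed: cp=U+25BF (starts at byte 8)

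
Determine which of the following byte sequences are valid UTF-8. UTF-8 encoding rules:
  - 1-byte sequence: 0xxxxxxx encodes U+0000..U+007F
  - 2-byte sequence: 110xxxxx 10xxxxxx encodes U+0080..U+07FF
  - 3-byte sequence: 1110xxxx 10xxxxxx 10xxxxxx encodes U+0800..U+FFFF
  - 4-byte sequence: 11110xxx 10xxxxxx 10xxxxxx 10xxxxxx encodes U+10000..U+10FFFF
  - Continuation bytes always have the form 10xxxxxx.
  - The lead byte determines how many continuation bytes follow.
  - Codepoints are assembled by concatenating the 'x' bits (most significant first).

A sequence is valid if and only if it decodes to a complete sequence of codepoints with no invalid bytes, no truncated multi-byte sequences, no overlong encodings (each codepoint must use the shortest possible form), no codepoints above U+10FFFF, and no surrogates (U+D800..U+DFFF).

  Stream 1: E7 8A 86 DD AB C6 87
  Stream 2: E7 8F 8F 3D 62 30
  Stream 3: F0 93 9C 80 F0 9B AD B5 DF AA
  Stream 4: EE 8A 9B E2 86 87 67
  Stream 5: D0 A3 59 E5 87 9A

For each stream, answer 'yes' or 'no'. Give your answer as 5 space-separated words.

Stream 1: decodes cleanly. VALID
Stream 2: decodes cleanly. VALID
Stream 3: decodes cleanly. VALID
Stream 4: decodes cleanly. VALID
Stream 5: decodes cleanly. VALID

Answer: yes yes yes yes yes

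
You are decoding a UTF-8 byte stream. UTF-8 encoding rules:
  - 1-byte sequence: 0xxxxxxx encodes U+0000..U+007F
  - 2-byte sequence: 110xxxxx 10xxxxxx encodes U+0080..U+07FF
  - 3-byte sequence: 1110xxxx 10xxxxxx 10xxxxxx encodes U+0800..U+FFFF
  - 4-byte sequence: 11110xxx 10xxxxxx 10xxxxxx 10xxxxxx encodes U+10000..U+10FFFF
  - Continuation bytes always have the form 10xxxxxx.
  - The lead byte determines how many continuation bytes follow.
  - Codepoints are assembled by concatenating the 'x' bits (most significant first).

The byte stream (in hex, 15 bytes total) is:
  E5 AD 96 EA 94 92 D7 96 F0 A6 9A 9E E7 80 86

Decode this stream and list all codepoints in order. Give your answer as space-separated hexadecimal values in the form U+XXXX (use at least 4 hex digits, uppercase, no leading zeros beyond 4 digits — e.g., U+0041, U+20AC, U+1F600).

Byte[0]=E5: 3-byte lead, need 2 cont bytes. acc=0x5
Byte[1]=AD: continuation. acc=(acc<<6)|0x2D=0x16D
Byte[2]=96: continuation. acc=(acc<<6)|0x16=0x5B56
Completed: cp=U+5B56 (starts at byte 0)
Byte[3]=EA: 3-byte lead, need 2 cont bytes. acc=0xA
Byte[4]=94: continuation. acc=(acc<<6)|0x14=0x294
Byte[5]=92: continuation. acc=(acc<<6)|0x12=0xA512
Completed: cp=U+A512 (starts at byte 3)
Byte[6]=D7: 2-byte lead, need 1 cont bytes. acc=0x17
Byte[7]=96: continuation. acc=(acc<<6)|0x16=0x5D6
Completed: cp=U+05D6 (starts at byte 6)
Byte[8]=F0: 4-byte lead, need 3 cont bytes. acc=0x0
Byte[9]=A6: continuation. acc=(acc<<6)|0x26=0x26
Byte[10]=9A: continuation. acc=(acc<<6)|0x1A=0x99A
Byte[11]=9E: continuation. acc=(acc<<6)|0x1E=0x2669E
Completed: cp=U+2669E (starts at byte 8)
Byte[12]=E7: 3-byte lead, need 2 cont bytes. acc=0x7
Byte[13]=80: continuation. acc=(acc<<6)|0x00=0x1C0
Byte[14]=86: continuation. acc=(acc<<6)|0x06=0x7006
Completed: cp=U+7006 (starts at byte 12)

Answer: U+5B56 U+A512 U+05D6 U+2669E U+7006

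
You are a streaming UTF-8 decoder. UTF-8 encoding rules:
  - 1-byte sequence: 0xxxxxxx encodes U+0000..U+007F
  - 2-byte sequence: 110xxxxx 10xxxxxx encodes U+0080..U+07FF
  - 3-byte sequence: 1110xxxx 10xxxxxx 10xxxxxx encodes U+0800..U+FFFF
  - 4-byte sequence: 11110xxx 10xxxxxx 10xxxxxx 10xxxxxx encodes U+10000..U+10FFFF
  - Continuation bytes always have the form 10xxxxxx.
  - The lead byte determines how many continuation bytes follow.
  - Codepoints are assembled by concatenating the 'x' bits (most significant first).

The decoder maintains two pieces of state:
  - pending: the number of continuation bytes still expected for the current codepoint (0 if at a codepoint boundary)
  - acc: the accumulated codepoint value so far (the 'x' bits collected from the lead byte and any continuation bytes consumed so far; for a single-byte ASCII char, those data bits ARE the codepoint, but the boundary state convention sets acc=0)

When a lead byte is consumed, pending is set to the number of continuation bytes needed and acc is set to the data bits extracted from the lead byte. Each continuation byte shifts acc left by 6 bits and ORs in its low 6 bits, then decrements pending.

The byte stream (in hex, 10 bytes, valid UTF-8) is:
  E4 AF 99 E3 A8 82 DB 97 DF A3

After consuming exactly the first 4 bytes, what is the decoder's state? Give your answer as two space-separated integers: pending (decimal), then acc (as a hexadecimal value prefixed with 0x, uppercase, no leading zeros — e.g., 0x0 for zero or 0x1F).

Answer: 2 0x3

Derivation:
Byte[0]=E4: 3-byte lead. pending=2, acc=0x4
Byte[1]=AF: continuation. acc=(acc<<6)|0x2F=0x12F, pending=1
Byte[2]=99: continuation. acc=(acc<<6)|0x19=0x4BD9, pending=0
Byte[3]=E3: 3-byte lead. pending=2, acc=0x3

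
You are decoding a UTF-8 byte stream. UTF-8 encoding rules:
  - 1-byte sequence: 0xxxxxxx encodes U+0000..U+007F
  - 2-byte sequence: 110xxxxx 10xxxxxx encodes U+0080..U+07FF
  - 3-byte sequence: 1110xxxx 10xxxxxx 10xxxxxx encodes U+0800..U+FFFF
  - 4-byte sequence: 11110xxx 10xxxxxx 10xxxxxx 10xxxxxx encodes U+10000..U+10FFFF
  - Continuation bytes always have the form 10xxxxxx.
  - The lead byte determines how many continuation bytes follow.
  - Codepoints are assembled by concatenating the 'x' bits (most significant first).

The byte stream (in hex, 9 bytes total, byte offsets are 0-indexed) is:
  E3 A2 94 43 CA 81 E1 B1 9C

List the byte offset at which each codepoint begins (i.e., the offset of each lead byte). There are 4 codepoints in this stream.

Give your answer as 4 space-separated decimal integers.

Byte[0]=E3: 3-byte lead, need 2 cont bytes. acc=0x3
Byte[1]=A2: continuation. acc=(acc<<6)|0x22=0xE2
Byte[2]=94: continuation. acc=(acc<<6)|0x14=0x3894
Completed: cp=U+3894 (starts at byte 0)
Byte[3]=43: 1-byte ASCII. cp=U+0043
Byte[4]=CA: 2-byte lead, need 1 cont bytes. acc=0xA
Byte[5]=81: continuation. acc=(acc<<6)|0x01=0x281
Completed: cp=U+0281 (starts at byte 4)
Byte[6]=E1: 3-byte lead, need 2 cont bytes. acc=0x1
Byte[7]=B1: continuation. acc=(acc<<6)|0x31=0x71
Byte[8]=9C: continuation. acc=(acc<<6)|0x1C=0x1C5C
Completed: cp=U+1C5C (starts at byte 6)

Answer: 0 3 4 6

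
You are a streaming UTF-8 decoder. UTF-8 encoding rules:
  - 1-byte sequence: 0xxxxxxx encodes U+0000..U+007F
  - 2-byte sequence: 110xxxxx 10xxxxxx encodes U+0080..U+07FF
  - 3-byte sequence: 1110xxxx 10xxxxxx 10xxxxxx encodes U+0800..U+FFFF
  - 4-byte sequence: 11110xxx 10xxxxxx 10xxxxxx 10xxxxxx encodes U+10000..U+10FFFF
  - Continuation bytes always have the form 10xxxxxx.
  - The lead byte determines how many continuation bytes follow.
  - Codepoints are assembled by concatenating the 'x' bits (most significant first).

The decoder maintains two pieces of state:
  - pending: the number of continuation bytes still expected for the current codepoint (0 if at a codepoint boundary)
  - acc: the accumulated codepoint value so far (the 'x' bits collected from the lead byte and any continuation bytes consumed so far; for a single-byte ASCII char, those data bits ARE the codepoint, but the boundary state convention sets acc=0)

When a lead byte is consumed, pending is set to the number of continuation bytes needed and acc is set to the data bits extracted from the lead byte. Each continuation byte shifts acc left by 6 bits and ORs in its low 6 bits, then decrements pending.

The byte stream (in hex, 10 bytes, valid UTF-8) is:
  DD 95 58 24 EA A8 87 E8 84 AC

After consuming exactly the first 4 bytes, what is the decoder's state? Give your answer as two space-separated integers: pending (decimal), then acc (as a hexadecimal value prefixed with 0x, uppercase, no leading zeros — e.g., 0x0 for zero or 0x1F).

Byte[0]=DD: 2-byte lead. pending=1, acc=0x1D
Byte[1]=95: continuation. acc=(acc<<6)|0x15=0x755, pending=0
Byte[2]=58: 1-byte. pending=0, acc=0x0
Byte[3]=24: 1-byte. pending=0, acc=0x0

Answer: 0 0x0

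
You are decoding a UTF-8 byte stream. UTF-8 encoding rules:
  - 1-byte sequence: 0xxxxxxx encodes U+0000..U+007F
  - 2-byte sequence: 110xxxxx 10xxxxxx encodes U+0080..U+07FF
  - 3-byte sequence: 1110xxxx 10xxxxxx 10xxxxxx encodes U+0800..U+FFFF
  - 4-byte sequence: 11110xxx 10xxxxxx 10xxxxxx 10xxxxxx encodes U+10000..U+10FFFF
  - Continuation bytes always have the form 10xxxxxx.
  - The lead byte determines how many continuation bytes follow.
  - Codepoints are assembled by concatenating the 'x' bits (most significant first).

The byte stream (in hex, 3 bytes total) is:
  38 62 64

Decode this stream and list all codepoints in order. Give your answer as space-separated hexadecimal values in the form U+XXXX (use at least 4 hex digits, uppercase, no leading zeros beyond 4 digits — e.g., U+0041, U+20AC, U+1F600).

Byte[0]=38: 1-byte ASCII. cp=U+0038
Byte[1]=62: 1-byte ASCII. cp=U+0062
Byte[2]=64: 1-byte ASCII. cp=U+0064

Answer: U+0038 U+0062 U+0064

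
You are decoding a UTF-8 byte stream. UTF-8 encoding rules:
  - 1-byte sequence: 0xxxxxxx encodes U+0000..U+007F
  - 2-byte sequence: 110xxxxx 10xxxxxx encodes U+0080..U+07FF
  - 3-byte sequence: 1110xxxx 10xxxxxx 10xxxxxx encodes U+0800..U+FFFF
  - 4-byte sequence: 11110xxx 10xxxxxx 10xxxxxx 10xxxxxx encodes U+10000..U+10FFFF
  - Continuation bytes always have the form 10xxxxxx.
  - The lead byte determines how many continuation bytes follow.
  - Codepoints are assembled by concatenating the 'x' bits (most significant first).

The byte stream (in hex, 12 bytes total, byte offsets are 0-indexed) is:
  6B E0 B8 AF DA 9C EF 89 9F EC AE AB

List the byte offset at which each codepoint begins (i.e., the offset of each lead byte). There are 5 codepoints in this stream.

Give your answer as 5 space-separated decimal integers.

Answer: 0 1 4 6 9

Derivation:
Byte[0]=6B: 1-byte ASCII. cp=U+006B
Byte[1]=E0: 3-byte lead, need 2 cont bytes. acc=0x0
Byte[2]=B8: continuation. acc=(acc<<6)|0x38=0x38
Byte[3]=AF: continuation. acc=(acc<<6)|0x2F=0xE2F
Completed: cp=U+0E2F (starts at byte 1)
Byte[4]=DA: 2-byte lead, need 1 cont bytes. acc=0x1A
Byte[5]=9C: continuation. acc=(acc<<6)|0x1C=0x69C
Completed: cp=U+069C (starts at byte 4)
Byte[6]=EF: 3-byte lead, need 2 cont bytes. acc=0xF
Byte[7]=89: continuation. acc=(acc<<6)|0x09=0x3C9
Byte[8]=9F: continuation. acc=(acc<<6)|0x1F=0xF25F
Completed: cp=U+F25F (starts at byte 6)
Byte[9]=EC: 3-byte lead, need 2 cont bytes. acc=0xC
Byte[10]=AE: continuation. acc=(acc<<6)|0x2E=0x32E
Byte[11]=AB: continuation. acc=(acc<<6)|0x2B=0xCBAB
Completed: cp=U+CBAB (starts at byte 9)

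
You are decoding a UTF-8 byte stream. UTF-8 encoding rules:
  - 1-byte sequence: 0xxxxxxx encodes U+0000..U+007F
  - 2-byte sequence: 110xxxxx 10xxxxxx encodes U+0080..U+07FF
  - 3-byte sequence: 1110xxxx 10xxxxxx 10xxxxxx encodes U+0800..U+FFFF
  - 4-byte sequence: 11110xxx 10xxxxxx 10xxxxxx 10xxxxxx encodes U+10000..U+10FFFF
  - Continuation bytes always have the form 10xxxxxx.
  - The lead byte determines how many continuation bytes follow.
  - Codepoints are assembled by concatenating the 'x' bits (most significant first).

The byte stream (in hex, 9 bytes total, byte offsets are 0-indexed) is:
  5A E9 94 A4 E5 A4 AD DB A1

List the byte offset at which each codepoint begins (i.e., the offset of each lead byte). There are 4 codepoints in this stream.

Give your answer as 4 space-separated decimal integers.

Answer: 0 1 4 7

Derivation:
Byte[0]=5A: 1-byte ASCII. cp=U+005A
Byte[1]=E9: 3-byte lead, need 2 cont bytes. acc=0x9
Byte[2]=94: continuation. acc=(acc<<6)|0x14=0x254
Byte[3]=A4: continuation. acc=(acc<<6)|0x24=0x9524
Completed: cp=U+9524 (starts at byte 1)
Byte[4]=E5: 3-byte lead, need 2 cont bytes. acc=0x5
Byte[5]=A4: continuation. acc=(acc<<6)|0x24=0x164
Byte[6]=AD: continuation. acc=(acc<<6)|0x2D=0x592D
Completed: cp=U+592D (starts at byte 4)
Byte[7]=DB: 2-byte lead, need 1 cont bytes. acc=0x1B
Byte[8]=A1: continuation. acc=(acc<<6)|0x21=0x6E1
Completed: cp=U+06E1 (starts at byte 7)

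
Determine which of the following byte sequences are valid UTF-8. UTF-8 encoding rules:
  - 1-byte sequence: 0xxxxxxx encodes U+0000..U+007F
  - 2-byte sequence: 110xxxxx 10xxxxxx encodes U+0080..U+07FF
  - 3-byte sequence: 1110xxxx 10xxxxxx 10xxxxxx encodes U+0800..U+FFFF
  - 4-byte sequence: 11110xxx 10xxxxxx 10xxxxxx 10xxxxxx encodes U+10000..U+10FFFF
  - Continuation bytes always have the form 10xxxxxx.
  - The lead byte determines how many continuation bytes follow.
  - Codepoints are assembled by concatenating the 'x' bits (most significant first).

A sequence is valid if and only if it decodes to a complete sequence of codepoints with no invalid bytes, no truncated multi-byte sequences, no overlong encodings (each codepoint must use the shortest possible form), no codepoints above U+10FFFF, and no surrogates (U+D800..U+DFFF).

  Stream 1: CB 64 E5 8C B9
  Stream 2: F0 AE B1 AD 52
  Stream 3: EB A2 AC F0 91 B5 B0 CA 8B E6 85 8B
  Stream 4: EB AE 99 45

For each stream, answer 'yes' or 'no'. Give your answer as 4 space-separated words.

Stream 1: error at byte offset 1. INVALID
Stream 2: decodes cleanly. VALID
Stream 3: decodes cleanly. VALID
Stream 4: decodes cleanly. VALID

Answer: no yes yes yes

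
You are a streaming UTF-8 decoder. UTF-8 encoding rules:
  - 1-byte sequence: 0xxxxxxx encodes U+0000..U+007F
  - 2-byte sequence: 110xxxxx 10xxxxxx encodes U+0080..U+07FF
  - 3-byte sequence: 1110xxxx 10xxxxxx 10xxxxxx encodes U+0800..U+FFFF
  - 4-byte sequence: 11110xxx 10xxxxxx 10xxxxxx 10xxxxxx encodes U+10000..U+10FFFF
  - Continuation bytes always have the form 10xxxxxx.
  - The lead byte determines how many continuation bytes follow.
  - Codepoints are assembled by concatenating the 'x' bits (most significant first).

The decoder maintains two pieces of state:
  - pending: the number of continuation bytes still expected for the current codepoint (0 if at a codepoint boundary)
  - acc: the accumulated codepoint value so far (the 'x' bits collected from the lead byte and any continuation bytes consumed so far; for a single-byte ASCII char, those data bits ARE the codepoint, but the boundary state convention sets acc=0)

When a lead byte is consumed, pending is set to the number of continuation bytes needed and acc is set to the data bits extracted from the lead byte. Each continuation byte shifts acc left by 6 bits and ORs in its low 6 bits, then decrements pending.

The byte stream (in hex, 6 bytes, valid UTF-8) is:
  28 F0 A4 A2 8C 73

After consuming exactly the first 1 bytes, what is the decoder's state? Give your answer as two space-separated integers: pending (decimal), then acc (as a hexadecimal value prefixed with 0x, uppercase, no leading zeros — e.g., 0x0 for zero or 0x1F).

Byte[0]=28: 1-byte. pending=0, acc=0x0

Answer: 0 0x0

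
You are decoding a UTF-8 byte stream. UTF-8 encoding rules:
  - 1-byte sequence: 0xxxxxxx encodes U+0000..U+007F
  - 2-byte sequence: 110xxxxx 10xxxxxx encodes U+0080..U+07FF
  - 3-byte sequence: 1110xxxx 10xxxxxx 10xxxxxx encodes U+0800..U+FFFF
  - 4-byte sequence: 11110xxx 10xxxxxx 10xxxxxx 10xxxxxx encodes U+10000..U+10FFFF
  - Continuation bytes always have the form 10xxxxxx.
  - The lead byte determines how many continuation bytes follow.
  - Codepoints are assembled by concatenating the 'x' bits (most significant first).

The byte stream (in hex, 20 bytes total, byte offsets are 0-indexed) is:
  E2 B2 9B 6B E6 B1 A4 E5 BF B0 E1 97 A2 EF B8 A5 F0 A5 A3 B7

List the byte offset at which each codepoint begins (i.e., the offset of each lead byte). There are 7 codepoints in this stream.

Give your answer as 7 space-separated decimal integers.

Answer: 0 3 4 7 10 13 16

Derivation:
Byte[0]=E2: 3-byte lead, need 2 cont bytes. acc=0x2
Byte[1]=B2: continuation. acc=(acc<<6)|0x32=0xB2
Byte[2]=9B: continuation. acc=(acc<<6)|0x1B=0x2C9B
Completed: cp=U+2C9B (starts at byte 0)
Byte[3]=6B: 1-byte ASCII. cp=U+006B
Byte[4]=E6: 3-byte lead, need 2 cont bytes. acc=0x6
Byte[5]=B1: continuation. acc=(acc<<6)|0x31=0x1B1
Byte[6]=A4: continuation. acc=(acc<<6)|0x24=0x6C64
Completed: cp=U+6C64 (starts at byte 4)
Byte[7]=E5: 3-byte lead, need 2 cont bytes. acc=0x5
Byte[8]=BF: continuation. acc=(acc<<6)|0x3F=0x17F
Byte[9]=B0: continuation. acc=(acc<<6)|0x30=0x5FF0
Completed: cp=U+5FF0 (starts at byte 7)
Byte[10]=E1: 3-byte lead, need 2 cont bytes. acc=0x1
Byte[11]=97: continuation. acc=(acc<<6)|0x17=0x57
Byte[12]=A2: continuation. acc=(acc<<6)|0x22=0x15E2
Completed: cp=U+15E2 (starts at byte 10)
Byte[13]=EF: 3-byte lead, need 2 cont bytes. acc=0xF
Byte[14]=B8: continuation. acc=(acc<<6)|0x38=0x3F8
Byte[15]=A5: continuation. acc=(acc<<6)|0x25=0xFE25
Completed: cp=U+FE25 (starts at byte 13)
Byte[16]=F0: 4-byte lead, need 3 cont bytes. acc=0x0
Byte[17]=A5: continuation. acc=(acc<<6)|0x25=0x25
Byte[18]=A3: continuation. acc=(acc<<6)|0x23=0x963
Byte[19]=B7: continuation. acc=(acc<<6)|0x37=0x258F7
Completed: cp=U+258F7 (starts at byte 16)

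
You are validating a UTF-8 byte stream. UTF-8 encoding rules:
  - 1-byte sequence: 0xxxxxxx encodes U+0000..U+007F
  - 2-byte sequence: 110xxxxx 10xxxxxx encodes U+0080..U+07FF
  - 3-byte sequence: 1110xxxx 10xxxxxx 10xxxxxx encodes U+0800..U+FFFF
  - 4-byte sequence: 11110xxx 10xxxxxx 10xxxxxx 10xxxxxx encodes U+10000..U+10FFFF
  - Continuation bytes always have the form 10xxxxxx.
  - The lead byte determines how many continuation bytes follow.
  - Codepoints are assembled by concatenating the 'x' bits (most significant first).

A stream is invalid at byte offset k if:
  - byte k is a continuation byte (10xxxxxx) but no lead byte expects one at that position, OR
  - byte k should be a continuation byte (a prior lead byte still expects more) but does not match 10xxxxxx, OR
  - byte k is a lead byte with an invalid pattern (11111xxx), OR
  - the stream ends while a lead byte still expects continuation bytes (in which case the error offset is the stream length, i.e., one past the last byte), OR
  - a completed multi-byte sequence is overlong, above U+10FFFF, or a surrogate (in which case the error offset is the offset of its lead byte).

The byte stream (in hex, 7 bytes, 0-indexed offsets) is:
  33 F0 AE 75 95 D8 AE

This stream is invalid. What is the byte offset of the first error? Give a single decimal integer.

Byte[0]=33: 1-byte ASCII. cp=U+0033
Byte[1]=F0: 4-byte lead, need 3 cont bytes. acc=0x0
Byte[2]=AE: continuation. acc=(acc<<6)|0x2E=0x2E
Byte[3]=75: expected 10xxxxxx continuation. INVALID

Answer: 3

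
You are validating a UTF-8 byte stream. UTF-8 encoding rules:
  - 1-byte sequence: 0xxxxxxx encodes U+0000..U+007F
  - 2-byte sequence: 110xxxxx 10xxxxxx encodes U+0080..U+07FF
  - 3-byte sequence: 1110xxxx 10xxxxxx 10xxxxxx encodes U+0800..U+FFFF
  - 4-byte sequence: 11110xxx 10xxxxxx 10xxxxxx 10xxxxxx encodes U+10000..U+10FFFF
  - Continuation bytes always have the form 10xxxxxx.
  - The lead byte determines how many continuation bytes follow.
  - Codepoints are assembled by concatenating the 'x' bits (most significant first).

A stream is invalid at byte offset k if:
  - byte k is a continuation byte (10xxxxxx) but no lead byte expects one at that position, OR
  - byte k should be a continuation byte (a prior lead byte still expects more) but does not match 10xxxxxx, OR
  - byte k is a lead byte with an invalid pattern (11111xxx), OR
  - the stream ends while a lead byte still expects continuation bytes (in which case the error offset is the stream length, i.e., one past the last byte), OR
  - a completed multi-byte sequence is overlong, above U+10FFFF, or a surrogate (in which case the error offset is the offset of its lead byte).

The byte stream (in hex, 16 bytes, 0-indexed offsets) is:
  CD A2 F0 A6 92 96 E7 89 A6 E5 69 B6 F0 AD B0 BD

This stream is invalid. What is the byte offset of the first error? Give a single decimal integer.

Answer: 10

Derivation:
Byte[0]=CD: 2-byte lead, need 1 cont bytes. acc=0xD
Byte[1]=A2: continuation. acc=(acc<<6)|0x22=0x362
Completed: cp=U+0362 (starts at byte 0)
Byte[2]=F0: 4-byte lead, need 3 cont bytes. acc=0x0
Byte[3]=A6: continuation. acc=(acc<<6)|0x26=0x26
Byte[4]=92: continuation. acc=(acc<<6)|0x12=0x992
Byte[5]=96: continuation. acc=(acc<<6)|0x16=0x26496
Completed: cp=U+26496 (starts at byte 2)
Byte[6]=E7: 3-byte lead, need 2 cont bytes. acc=0x7
Byte[7]=89: continuation. acc=(acc<<6)|0x09=0x1C9
Byte[8]=A6: continuation. acc=(acc<<6)|0x26=0x7266
Completed: cp=U+7266 (starts at byte 6)
Byte[9]=E5: 3-byte lead, need 2 cont bytes. acc=0x5
Byte[10]=69: expected 10xxxxxx continuation. INVALID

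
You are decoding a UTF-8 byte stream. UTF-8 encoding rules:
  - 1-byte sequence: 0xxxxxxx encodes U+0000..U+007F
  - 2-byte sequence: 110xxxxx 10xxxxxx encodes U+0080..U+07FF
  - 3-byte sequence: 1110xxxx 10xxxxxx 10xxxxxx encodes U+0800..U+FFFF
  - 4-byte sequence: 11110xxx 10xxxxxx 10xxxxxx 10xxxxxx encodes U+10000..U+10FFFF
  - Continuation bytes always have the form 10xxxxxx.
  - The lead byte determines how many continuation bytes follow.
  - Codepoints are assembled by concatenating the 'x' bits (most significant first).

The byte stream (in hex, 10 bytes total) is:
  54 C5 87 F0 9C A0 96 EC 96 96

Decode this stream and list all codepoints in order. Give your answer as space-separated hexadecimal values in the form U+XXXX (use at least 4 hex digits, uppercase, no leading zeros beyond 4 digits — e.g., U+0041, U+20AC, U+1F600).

Byte[0]=54: 1-byte ASCII. cp=U+0054
Byte[1]=C5: 2-byte lead, need 1 cont bytes. acc=0x5
Byte[2]=87: continuation. acc=(acc<<6)|0x07=0x147
Completed: cp=U+0147 (starts at byte 1)
Byte[3]=F0: 4-byte lead, need 3 cont bytes. acc=0x0
Byte[4]=9C: continuation. acc=(acc<<6)|0x1C=0x1C
Byte[5]=A0: continuation. acc=(acc<<6)|0x20=0x720
Byte[6]=96: continuation. acc=(acc<<6)|0x16=0x1C816
Completed: cp=U+1C816 (starts at byte 3)
Byte[7]=EC: 3-byte lead, need 2 cont bytes. acc=0xC
Byte[8]=96: continuation. acc=(acc<<6)|0x16=0x316
Byte[9]=96: continuation. acc=(acc<<6)|0x16=0xC596
Completed: cp=U+C596 (starts at byte 7)

Answer: U+0054 U+0147 U+1C816 U+C596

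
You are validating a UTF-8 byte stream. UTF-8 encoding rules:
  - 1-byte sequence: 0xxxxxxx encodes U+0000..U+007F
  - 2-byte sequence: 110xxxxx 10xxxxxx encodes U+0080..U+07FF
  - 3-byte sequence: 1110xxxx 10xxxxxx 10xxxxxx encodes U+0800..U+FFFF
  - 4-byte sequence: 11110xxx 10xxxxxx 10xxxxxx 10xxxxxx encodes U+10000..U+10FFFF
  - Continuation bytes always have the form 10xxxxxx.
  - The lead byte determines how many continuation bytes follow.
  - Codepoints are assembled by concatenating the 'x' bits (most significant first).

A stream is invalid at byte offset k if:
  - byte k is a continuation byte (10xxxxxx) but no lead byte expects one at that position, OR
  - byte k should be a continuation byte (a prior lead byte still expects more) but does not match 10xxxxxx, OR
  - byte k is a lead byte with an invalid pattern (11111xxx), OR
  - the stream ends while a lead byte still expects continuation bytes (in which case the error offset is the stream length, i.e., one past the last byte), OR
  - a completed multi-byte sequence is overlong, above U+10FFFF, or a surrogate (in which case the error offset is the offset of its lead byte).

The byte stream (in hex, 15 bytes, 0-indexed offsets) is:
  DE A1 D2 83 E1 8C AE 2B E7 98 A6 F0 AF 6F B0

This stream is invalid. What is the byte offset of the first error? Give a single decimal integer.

Answer: 13

Derivation:
Byte[0]=DE: 2-byte lead, need 1 cont bytes. acc=0x1E
Byte[1]=A1: continuation. acc=(acc<<6)|0x21=0x7A1
Completed: cp=U+07A1 (starts at byte 0)
Byte[2]=D2: 2-byte lead, need 1 cont bytes. acc=0x12
Byte[3]=83: continuation. acc=(acc<<6)|0x03=0x483
Completed: cp=U+0483 (starts at byte 2)
Byte[4]=E1: 3-byte lead, need 2 cont bytes. acc=0x1
Byte[5]=8C: continuation. acc=(acc<<6)|0x0C=0x4C
Byte[6]=AE: continuation. acc=(acc<<6)|0x2E=0x132E
Completed: cp=U+132E (starts at byte 4)
Byte[7]=2B: 1-byte ASCII. cp=U+002B
Byte[8]=E7: 3-byte lead, need 2 cont bytes. acc=0x7
Byte[9]=98: continuation. acc=(acc<<6)|0x18=0x1D8
Byte[10]=A6: continuation. acc=(acc<<6)|0x26=0x7626
Completed: cp=U+7626 (starts at byte 8)
Byte[11]=F0: 4-byte lead, need 3 cont bytes. acc=0x0
Byte[12]=AF: continuation. acc=(acc<<6)|0x2F=0x2F
Byte[13]=6F: expected 10xxxxxx continuation. INVALID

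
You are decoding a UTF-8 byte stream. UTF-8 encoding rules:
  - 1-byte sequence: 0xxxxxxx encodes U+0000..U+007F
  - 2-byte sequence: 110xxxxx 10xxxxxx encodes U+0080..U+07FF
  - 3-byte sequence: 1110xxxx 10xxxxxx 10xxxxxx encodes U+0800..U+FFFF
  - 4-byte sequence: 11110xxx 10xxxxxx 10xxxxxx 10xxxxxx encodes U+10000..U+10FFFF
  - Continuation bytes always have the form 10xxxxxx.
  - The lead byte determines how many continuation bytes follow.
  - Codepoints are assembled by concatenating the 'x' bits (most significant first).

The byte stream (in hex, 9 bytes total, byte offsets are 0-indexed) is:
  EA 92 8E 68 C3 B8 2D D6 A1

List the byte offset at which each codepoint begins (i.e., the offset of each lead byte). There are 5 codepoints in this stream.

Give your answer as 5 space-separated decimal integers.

Answer: 0 3 4 6 7

Derivation:
Byte[0]=EA: 3-byte lead, need 2 cont bytes. acc=0xA
Byte[1]=92: continuation. acc=(acc<<6)|0x12=0x292
Byte[2]=8E: continuation. acc=(acc<<6)|0x0E=0xA48E
Completed: cp=U+A48E (starts at byte 0)
Byte[3]=68: 1-byte ASCII. cp=U+0068
Byte[4]=C3: 2-byte lead, need 1 cont bytes. acc=0x3
Byte[5]=B8: continuation. acc=(acc<<6)|0x38=0xF8
Completed: cp=U+00F8 (starts at byte 4)
Byte[6]=2D: 1-byte ASCII. cp=U+002D
Byte[7]=D6: 2-byte lead, need 1 cont bytes. acc=0x16
Byte[8]=A1: continuation. acc=(acc<<6)|0x21=0x5A1
Completed: cp=U+05A1 (starts at byte 7)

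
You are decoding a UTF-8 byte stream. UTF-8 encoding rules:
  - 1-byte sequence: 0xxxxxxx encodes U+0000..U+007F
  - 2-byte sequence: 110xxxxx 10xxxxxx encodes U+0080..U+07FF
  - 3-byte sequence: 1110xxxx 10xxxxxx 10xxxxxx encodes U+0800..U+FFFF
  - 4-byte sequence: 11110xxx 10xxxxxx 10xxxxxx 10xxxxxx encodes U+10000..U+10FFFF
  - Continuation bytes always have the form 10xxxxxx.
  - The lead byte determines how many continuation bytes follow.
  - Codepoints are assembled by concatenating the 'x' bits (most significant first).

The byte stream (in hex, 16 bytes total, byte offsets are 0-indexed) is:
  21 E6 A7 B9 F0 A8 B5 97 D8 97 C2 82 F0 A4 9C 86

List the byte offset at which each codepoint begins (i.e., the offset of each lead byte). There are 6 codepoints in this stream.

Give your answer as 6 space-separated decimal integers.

Answer: 0 1 4 8 10 12

Derivation:
Byte[0]=21: 1-byte ASCII. cp=U+0021
Byte[1]=E6: 3-byte lead, need 2 cont bytes. acc=0x6
Byte[2]=A7: continuation. acc=(acc<<6)|0x27=0x1A7
Byte[3]=B9: continuation. acc=(acc<<6)|0x39=0x69F9
Completed: cp=U+69F9 (starts at byte 1)
Byte[4]=F0: 4-byte lead, need 3 cont bytes. acc=0x0
Byte[5]=A8: continuation. acc=(acc<<6)|0x28=0x28
Byte[6]=B5: continuation. acc=(acc<<6)|0x35=0xA35
Byte[7]=97: continuation. acc=(acc<<6)|0x17=0x28D57
Completed: cp=U+28D57 (starts at byte 4)
Byte[8]=D8: 2-byte lead, need 1 cont bytes. acc=0x18
Byte[9]=97: continuation. acc=(acc<<6)|0x17=0x617
Completed: cp=U+0617 (starts at byte 8)
Byte[10]=C2: 2-byte lead, need 1 cont bytes. acc=0x2
Byte[11]=82: continuation. acc=(acc<<6)|0x02=0x82
Completed: cp=U+0082 (starts at byte 10)
Byte[12]=F0: 4-byte lead, need 3 cont bytes. acc=0x0
Byte[13]=A4: continuation. acc=(acc<<6)|0x24=0x24
Byte[14]=9C: continuation. acc=(acc<<6)|0x1C=0x91C
Byte[15]=86: continuation. acc=(acc<<6)|0x06=0x24706
Completed: cp=U+24706 (starts at byte 12)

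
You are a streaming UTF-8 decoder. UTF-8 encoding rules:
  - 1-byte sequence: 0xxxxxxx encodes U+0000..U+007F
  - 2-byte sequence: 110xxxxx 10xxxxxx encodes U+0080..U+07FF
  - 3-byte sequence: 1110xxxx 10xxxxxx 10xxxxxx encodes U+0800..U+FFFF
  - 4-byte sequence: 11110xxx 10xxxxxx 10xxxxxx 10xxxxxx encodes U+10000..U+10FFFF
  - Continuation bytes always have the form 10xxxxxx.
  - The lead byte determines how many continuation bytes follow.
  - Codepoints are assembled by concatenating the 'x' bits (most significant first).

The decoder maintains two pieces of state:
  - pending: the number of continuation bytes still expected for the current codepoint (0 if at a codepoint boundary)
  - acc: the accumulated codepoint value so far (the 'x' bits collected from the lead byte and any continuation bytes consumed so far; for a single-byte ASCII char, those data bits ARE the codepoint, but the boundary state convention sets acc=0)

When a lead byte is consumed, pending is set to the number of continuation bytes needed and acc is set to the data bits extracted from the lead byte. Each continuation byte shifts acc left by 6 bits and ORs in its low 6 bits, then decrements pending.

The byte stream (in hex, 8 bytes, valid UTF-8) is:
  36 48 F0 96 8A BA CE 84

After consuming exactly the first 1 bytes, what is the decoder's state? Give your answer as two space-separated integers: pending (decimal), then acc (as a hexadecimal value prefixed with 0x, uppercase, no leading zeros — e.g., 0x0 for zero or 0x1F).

Byte[0]=36: 1-byte. pending=0, acc=0x0

Answer: 0 0x0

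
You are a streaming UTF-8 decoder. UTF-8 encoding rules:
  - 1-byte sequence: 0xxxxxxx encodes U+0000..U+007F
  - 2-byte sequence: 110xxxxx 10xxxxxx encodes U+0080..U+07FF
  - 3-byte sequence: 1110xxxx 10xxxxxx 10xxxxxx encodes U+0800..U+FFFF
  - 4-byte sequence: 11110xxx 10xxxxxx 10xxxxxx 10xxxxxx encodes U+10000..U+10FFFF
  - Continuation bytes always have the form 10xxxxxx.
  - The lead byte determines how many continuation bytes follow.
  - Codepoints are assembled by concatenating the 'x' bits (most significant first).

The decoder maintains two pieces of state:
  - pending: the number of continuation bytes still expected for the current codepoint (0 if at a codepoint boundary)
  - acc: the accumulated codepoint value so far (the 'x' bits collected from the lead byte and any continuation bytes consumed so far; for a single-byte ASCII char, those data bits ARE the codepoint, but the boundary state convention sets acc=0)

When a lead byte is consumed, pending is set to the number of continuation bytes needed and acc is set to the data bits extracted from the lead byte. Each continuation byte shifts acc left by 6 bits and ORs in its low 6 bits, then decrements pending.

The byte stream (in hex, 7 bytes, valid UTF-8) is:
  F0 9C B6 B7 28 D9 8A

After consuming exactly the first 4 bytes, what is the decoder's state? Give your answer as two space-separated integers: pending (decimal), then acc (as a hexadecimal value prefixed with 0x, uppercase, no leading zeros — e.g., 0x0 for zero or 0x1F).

Byte[0]=F0: 4-byte lead. pending=3, acc=0x0
Byte[1]=9C: continuation. acc=(acc<<6)|0x1C=0x1C, pending=2
Byte[2]=B6: continuation. acc=(acc<<6)|0x36=0x736, pending=1
Byte[3]=B7: continuation. acc=(acc<<6)|0x37=0x1CDB7, pending=0

Answer: 0 0x1CDB7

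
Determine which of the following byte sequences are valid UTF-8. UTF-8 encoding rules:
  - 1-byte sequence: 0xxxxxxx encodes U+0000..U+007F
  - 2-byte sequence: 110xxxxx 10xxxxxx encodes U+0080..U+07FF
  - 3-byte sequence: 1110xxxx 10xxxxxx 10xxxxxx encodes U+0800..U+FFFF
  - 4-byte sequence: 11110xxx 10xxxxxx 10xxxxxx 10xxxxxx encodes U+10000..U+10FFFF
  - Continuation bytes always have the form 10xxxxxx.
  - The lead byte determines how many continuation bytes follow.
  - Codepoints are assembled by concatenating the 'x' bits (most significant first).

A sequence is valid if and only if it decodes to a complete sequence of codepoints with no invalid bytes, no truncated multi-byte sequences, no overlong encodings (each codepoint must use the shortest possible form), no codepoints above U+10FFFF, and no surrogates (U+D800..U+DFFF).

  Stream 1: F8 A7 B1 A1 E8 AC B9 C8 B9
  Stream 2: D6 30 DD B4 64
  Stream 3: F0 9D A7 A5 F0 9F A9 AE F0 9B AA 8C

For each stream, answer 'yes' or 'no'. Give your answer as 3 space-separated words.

Answer: no no yes

Derivation:
Stream 1: error at byte offset 0. INVALID
Stream 2: error at byte offset 1. INVALID
Stream 3: decodes cleanly. VALID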